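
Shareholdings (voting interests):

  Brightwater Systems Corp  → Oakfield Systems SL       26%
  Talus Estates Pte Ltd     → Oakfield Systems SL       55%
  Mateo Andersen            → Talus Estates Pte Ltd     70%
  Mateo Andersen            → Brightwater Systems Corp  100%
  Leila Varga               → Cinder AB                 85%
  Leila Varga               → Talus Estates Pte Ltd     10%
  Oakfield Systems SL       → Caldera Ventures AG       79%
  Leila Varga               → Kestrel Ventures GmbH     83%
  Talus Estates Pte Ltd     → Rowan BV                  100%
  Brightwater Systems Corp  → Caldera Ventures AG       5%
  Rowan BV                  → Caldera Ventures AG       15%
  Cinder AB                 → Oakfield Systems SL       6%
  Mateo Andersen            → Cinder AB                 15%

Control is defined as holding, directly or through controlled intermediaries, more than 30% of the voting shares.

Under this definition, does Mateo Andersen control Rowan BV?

Mateo holds 70% of Talus, so Mateo controls Talus.
Talus holds 100% of Rowan, so Mateo controls Rowan.

Yes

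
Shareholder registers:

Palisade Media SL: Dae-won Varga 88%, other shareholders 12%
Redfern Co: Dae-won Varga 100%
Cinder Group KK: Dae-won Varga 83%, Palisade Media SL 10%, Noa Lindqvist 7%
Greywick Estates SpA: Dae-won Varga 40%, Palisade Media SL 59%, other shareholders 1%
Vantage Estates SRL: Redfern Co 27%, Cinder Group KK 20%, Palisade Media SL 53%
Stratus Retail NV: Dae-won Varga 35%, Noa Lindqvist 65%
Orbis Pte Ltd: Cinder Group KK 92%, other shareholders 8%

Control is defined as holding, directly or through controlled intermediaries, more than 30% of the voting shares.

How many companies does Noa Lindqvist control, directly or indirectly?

1

Noa holds 65% of Stratus, so Noa controls Stratus.
No other company's threshold is met.
Noa controls 1 company.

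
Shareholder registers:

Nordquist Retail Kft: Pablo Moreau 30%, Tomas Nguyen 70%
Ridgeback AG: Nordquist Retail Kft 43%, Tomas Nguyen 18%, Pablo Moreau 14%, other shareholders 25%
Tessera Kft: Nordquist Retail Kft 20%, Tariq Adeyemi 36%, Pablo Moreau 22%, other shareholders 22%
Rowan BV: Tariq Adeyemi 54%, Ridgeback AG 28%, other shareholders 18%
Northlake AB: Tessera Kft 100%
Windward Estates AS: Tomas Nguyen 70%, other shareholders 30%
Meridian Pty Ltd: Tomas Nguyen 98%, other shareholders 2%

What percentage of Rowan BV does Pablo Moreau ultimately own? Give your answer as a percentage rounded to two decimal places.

7.53%

Pablo reaches Rowan along 2 paths.
Via Nordquist → Ridgeback: 30% × 43% × 28% = 3.612%.
Via Ridgeback: 14% × 28% = 3.92%.
Total: 3.612% + 3.92% = 7.532%.
Rounded: 7.53%.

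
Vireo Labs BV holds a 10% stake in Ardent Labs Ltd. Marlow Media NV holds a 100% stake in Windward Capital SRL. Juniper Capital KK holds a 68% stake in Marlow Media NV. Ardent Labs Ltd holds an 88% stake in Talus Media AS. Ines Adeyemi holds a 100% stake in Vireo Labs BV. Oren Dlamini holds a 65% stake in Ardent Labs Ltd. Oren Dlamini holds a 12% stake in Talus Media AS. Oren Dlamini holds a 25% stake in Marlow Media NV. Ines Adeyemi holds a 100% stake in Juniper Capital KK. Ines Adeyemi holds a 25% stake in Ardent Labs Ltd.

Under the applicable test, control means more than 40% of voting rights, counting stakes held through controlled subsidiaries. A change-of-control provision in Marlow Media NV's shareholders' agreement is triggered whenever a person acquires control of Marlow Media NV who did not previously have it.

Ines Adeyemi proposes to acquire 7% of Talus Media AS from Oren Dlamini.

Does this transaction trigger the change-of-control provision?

The purchase adds only to Ines's holdings (Oren's stake shrinks), so Ines is the only person who could newly come to control Marlow.
Ines holds 100% of Juniper, so Ines controls Juniper.
Juniper holds 68% of Marlow, so Ines controls Marlow.
So Ines already controls Marlow before the transaction.
After the purchase, Ines holds 7% of Talus directly, and Oren's stake falls to 5%.
Ines controlled Marlow already, so this is not a new person acquiring control; every other person's position is unchanged or reduced.
No new person acquires control, so the clause is not triggered.

No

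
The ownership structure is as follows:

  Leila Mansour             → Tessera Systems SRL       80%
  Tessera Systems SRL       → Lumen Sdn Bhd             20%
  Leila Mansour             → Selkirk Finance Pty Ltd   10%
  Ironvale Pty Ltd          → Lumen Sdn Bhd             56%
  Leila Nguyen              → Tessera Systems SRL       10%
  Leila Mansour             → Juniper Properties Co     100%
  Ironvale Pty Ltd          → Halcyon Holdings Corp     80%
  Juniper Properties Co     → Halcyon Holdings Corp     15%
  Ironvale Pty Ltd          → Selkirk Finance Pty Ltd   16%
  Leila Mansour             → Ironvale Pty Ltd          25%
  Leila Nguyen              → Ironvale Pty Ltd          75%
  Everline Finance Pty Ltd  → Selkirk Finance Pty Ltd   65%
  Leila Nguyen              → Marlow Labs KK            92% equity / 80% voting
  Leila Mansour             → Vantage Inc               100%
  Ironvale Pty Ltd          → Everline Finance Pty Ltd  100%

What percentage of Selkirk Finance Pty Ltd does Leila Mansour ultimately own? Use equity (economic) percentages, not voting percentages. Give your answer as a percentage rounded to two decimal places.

30.25%

Leila Mansour reaches Selkirk along 3 paths.
Via Ironvale → Everline: 25% × 100% × 65% = 16.25%.
Direct stake: 10% = 10%.
Via Ironvale: 25% × 16% = 4%.
Total: 16.25% + 10% + 4% = 30.25%.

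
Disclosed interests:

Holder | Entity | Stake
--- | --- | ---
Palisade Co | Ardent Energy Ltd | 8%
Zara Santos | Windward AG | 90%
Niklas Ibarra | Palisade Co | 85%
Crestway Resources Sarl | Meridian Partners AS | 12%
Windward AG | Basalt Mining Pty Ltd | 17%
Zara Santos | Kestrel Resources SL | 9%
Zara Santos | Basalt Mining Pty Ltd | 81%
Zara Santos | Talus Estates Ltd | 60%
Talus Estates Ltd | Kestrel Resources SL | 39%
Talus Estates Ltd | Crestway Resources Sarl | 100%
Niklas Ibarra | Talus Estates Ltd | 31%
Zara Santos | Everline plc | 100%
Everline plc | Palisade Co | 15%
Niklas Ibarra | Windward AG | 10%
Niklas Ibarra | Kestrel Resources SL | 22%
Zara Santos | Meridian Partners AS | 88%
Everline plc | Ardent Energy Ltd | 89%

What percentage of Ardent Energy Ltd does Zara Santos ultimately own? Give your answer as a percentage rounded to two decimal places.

Zara reaches Ardent along 2 paths.
Via Everline: 100% × 89% = 89%.
Via Everline → Palisade: 100% × 15% × 8% = 1.2%.
Total: 89% + 1.2% = 90.2%.
Rounded: 90.20%.

90.20%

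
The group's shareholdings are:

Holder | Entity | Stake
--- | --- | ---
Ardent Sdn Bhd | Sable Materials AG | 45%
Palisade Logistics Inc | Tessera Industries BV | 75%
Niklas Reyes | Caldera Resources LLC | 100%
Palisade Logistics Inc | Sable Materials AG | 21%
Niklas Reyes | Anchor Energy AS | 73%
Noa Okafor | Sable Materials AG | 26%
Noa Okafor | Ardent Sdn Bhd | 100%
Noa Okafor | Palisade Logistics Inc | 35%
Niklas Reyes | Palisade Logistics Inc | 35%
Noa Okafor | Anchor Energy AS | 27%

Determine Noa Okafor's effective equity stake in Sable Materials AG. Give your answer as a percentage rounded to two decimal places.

Noa reaches Sable along 3 paths.
Via Ardent: 100% × 45% = 45%.
Via Palisade: 35% × 21% = 7.35%.
Direct stake: 26% = 26%.
Total: 45% + 7.35% + 26% = 78.35%.

78.35%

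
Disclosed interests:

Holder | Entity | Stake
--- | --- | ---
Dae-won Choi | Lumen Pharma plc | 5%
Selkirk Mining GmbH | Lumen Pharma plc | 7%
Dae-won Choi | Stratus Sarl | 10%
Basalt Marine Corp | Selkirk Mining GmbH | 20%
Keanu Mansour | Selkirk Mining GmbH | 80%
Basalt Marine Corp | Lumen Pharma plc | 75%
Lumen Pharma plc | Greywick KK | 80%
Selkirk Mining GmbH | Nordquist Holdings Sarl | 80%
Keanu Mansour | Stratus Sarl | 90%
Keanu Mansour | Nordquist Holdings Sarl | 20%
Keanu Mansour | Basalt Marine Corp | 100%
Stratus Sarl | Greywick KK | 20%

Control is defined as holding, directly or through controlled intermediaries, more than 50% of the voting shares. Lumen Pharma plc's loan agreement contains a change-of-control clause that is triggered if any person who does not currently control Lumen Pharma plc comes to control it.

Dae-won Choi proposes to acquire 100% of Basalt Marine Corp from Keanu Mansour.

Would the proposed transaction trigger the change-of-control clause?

The purchase adds only to Dae-won's holdings (Keanu's stake shrinks), so Dae-won is the only person who could newly come to control Lumen.
Dae-won's largest direct stake is 10% in Stratus, which does not meet the threshold, so Dae-won controls no company.
In Lumen, Dae-won's side holds only 5%, not > 50%.
So before the transaction, Dae-won does not control Lumen.
After the purchase, Dae-won holds 100% of Basalt directly, and Keanu's stake falls to 0%.
Dae-won holds 100% of Basalt, so Dae-won controls Basalt.
Basalt and Dae-won together hold 75% + 5% = 80% of Lumen, so Dae-won controls Lumen.
Dae-won did not control Lumen before and does after, so the clause is triggered.

Yes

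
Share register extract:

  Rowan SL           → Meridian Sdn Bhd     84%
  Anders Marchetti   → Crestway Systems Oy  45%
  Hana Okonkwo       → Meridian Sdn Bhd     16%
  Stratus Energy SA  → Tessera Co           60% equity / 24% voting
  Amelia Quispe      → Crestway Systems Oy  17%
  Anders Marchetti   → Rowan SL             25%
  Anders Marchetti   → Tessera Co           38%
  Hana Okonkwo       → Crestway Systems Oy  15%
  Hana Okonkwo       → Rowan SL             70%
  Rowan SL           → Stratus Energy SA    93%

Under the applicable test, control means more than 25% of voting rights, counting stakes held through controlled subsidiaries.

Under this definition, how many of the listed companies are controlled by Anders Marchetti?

Anders holds 45% of Crestway, so Anders controls Crestway.
Anders holds 38% of Tessera, so Anders controls Tessera.
No other company's threshold is met.
Anders controls 2 companies.

2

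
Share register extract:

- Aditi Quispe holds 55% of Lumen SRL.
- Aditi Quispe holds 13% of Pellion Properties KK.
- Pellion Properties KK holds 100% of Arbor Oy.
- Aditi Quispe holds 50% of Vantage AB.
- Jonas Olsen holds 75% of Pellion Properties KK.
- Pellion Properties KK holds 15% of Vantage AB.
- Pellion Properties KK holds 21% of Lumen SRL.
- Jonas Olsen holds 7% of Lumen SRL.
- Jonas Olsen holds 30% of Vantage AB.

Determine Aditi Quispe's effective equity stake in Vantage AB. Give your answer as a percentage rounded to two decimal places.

51.95%

Aditi reaches Vantage along 2 paths.
Direct stake: 50% = 50%.
Via Pellion: 13% × 15% = 1.95%.
Total: 50% + 1.95% = 51.95%.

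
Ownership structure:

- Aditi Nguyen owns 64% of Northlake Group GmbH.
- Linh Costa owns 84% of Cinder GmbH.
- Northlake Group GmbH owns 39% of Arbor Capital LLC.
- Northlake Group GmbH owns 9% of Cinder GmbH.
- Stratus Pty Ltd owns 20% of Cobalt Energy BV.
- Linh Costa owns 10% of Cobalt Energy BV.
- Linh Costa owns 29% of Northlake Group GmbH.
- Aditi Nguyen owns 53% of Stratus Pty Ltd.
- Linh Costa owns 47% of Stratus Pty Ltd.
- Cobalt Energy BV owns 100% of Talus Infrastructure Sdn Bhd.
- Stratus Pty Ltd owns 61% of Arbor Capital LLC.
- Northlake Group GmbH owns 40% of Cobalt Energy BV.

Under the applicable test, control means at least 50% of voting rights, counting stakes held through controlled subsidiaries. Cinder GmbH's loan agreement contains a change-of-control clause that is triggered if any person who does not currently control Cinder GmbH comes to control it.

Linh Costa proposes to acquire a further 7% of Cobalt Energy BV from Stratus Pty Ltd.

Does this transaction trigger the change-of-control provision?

The purchase adds only to Linh's holdings (Stratus's stake shrinks), so Linh is the only person who could newly come to control Cinder.
Linh holds 84% of Cinder, so Linh controls Cinder.
So Linh already controls Cinder before the transaction.
After the purchase, Linh's direct stake in Cobalt rises to 10% + 7% = 17%, and Stratus's stake falls to 13%.
Linh controlled Cinder already, so this is not a new person acquiring control; every other person's position is unchanged or reduced.
No new person acquires control, so the clause is not triggered.

No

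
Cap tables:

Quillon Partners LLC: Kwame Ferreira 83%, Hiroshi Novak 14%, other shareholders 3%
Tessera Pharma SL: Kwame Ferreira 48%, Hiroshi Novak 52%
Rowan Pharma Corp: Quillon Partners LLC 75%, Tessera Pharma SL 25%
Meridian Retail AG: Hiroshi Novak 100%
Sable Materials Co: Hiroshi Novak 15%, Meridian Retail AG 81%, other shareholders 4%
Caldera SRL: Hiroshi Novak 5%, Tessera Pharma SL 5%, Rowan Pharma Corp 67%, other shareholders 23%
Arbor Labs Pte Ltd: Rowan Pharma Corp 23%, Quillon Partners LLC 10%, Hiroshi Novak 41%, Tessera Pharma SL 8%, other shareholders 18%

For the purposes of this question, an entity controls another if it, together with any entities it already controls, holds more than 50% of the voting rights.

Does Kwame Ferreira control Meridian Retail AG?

No

Kwame holds 83% of Quillon, so Kwame controls Quillon.
Quillon holds 75% of Rowan, so Kwame controls Rowan.
Rowan holds 67% of Caldera, so Kwame controls Caldera.
Neither Kwame nor any entity Kwame controls holds any voting interest in Meridian.
So Kwame does not control Meridian.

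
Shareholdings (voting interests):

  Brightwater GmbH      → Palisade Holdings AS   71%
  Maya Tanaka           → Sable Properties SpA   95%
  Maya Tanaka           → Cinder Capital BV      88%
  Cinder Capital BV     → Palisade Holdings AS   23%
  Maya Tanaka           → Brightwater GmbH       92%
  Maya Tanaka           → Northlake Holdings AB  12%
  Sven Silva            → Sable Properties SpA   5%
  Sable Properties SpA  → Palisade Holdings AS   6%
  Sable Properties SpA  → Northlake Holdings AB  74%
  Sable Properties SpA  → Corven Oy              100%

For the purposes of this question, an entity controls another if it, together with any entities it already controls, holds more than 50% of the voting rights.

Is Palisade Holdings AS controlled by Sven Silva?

Sven's largest direct stake is 5% in Sable, which does not meet the threshold, so Sven controls no company.
Neither Sven nor any entity Sven controls holds any voting interest in Palisade.
So Sven does not control Palisade.

No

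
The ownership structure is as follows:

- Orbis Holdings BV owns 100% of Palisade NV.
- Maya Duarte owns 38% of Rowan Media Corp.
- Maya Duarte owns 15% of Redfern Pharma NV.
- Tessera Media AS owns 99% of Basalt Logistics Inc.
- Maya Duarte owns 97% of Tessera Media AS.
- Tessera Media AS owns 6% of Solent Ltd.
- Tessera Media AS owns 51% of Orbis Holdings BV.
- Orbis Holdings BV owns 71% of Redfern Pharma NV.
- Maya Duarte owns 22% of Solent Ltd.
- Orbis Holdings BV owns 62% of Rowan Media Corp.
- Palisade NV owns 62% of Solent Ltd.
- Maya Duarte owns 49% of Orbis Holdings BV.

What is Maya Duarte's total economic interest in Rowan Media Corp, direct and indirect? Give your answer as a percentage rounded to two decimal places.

99.05%

Maya reaches Rowan along 3 paths.
Direct stake: 38% = 38%.
Via Orbis: 49% × 62% = 30.38%.
Via Tessera → Orbis: 97% × 51% × 62% = 30.6714%.
Total: 38% + 30.38% + 30.6714% = 99.0514%.
Rounded: 99.05%.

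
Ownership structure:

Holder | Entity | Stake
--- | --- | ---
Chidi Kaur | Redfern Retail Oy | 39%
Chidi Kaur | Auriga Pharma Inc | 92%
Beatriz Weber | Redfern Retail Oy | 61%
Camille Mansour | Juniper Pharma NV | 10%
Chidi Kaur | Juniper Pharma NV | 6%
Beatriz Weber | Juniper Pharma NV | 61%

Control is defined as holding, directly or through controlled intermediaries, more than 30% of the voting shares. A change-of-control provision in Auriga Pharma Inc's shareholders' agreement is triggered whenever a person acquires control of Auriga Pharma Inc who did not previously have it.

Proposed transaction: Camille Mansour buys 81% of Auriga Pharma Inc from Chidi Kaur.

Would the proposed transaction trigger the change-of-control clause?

The purchase adds only to Camille's holdings (Chidi's stake shrinks), so Camille is the only person who could newly come to control Auriga.
Camille's largest direct stake is 10% in Juniper, which does not meet the threshold, so Camille controls no company.
Neither Camille nor any entity Camille controls holds any voting interest in Auriga.
So before the transaction, Camille does not control Auriga.
After the purchase, Camille holds 81% of Auriga directly, and Chidi's stake falls to 11%.
Camille holds 81% of Auriga, so Camille controls Auriga.
Camille did not control Auriga before and does after, so the clause is triggered.

Yes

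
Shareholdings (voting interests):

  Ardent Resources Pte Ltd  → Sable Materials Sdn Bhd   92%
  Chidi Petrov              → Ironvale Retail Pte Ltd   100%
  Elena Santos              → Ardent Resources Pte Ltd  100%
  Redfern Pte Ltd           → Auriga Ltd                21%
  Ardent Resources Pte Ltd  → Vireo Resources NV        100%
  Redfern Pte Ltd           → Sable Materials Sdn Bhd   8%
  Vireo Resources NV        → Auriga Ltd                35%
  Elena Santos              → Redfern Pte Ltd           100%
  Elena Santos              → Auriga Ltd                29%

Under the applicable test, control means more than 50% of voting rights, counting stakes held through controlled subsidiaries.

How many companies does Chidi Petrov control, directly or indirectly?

1

Chidi holds 100% of Ironvale, so Chidi controls Ironvale.
No other company's threshold is met.
Chidi controls 1 company.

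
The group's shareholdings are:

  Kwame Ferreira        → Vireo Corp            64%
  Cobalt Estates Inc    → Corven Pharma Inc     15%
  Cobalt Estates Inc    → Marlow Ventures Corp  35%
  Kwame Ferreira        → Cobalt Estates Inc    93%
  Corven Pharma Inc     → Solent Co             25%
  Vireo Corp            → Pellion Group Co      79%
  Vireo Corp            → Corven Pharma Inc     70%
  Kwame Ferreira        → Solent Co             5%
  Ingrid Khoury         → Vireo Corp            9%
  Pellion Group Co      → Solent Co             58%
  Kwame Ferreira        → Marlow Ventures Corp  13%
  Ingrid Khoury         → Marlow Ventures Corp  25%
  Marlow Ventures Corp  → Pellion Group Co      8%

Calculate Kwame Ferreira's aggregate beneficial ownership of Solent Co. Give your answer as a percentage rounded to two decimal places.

51.13%

Kwame reaches Solent along 6 paths.
Via Cobalt → Corven: 93% × 15% × 25% = 3.4875%.
Via Vireo → Corven: 64% × 70% × 25% = 11.2%.
Via Cobalt → Marlow → Pellion: 93% × 35% × 8% × 58% = 1.51032%.
Via Marlow → Pellion: 13% × 8% × 58% = 0.6032%.
Via Vireo → Pellion: 64% × 79% × 58% = 29.3248%.
Direct stake: 5% = 5%.
Total: 3.4875% + 11.2% + 1.51032% + 0.6032% + 29.3248% + 5% = 51.12582%.
Rounded: 51.13%.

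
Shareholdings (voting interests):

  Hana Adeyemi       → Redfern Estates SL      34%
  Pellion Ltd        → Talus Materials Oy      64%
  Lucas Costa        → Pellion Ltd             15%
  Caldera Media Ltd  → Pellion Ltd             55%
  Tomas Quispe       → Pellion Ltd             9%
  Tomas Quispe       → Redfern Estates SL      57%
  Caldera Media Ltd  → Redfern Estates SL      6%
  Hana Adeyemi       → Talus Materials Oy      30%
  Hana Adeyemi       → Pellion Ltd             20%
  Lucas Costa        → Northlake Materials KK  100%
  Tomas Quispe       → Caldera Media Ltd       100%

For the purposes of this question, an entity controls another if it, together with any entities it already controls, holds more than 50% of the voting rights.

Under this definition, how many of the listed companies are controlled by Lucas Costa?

1

Lucas holds 100% of Northlake, so Lucas controls Northlake.
No other company's threshold is met.
Lucas controls 1 company.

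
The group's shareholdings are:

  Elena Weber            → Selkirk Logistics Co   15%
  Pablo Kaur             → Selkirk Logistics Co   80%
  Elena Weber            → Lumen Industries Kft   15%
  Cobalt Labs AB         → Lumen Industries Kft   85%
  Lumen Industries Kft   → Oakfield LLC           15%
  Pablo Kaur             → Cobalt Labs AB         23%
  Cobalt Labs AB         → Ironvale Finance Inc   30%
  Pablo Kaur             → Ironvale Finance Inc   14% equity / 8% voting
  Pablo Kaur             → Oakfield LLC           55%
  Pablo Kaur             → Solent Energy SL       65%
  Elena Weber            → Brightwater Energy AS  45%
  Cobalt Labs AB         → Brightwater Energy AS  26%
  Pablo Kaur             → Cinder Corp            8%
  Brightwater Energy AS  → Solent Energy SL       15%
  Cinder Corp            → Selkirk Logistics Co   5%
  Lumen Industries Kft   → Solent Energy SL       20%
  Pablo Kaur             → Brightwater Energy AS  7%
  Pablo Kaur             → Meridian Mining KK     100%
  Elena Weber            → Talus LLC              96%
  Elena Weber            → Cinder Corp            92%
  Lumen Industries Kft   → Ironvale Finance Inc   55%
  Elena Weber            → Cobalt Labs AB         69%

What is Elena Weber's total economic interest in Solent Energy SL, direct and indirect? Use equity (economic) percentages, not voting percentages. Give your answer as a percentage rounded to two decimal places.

24.17%

Elena reaches Solent along 4 paths.
Via Cobalt → Brightwater: 69% × 26% × 15% = 2.691%.
Via Brightwater: 45% × 15% = 6.75%.
Via Lumen: 15% × 20% = 3%.
Via Cobalt → Lumen: 69% × 85% × 20% = 11.73%.
Total: 2.691% + 6.75% + 3% + 11.73% = 24.171%.
Rounded: 24.17%.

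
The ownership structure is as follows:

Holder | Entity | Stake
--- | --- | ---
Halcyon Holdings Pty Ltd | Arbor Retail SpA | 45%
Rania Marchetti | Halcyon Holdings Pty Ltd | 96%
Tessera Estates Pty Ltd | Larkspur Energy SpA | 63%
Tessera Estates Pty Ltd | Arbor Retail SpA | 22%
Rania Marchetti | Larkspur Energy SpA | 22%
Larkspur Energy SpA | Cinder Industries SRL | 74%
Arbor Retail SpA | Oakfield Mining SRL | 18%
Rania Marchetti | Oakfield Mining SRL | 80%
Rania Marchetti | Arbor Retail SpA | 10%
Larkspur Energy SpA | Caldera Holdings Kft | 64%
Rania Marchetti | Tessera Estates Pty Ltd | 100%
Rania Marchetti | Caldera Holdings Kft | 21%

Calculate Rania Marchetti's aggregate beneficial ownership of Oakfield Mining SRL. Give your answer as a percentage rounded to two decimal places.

93.54%

Rania reaches Oakfield along 4 paths.
Direct stake: 80% = 80%.
Via Arbor: 10% × 18% = 1.8%.
Via Tessera → Arbor: 100% × 22% × 18% = 3.96%.
Via Halcyon → Arbor: 96% × 45% × 18% = 7.776%.
Total: 80% + 1.8% + 3.96% + 7.776% = 93.536%.
Rounded: 93.54%.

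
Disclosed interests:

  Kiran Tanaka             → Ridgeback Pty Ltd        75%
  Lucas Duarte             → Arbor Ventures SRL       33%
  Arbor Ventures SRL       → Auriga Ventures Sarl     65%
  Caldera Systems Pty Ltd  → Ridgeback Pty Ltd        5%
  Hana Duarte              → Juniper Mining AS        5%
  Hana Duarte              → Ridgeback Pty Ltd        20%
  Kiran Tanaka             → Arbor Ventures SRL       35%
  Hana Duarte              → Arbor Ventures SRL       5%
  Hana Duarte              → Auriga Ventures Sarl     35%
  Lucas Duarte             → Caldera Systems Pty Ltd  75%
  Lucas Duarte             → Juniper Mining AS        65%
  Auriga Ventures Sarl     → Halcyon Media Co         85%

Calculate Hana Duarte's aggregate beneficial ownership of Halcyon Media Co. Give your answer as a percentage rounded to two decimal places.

Hana reaches Halcyon along 2 paths.
Via Auriga: 35% × 85% = 29.75%.
Via Arbor → Auriga: 5% × 65% × 85% = 2.7625%.
Total: 29.75% + 2.7625% = 32.5125%.
Rounded: 32.51%.

32.51%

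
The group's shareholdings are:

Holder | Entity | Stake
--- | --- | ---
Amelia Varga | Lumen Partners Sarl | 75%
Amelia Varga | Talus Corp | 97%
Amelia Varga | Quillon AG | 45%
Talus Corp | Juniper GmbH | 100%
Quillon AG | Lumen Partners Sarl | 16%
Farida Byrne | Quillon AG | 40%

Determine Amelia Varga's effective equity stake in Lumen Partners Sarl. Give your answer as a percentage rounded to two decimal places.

Amelia reaches Lumen along 2 paths.
Direct stake: 75% = 75%.
Via Quillon: 45% × 16% = 7.2%.
Total: 75% + 7.2% = 82.2%.
Rounded: 82.20%.

82.20%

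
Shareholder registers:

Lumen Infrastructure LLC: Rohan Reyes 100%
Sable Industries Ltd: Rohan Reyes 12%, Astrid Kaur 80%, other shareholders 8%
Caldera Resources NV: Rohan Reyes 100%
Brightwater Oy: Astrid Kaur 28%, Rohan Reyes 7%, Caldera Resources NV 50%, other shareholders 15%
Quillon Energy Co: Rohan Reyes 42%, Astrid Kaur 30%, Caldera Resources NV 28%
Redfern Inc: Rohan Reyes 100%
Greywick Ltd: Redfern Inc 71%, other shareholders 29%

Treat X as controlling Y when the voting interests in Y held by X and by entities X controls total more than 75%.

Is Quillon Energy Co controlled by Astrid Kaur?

Astrid holds 80% of Sable, so Astrid controls Sable.
In Quillon, Astrid's side holds only 30%, not > 75%.
So Astrid does not control Quillon.

No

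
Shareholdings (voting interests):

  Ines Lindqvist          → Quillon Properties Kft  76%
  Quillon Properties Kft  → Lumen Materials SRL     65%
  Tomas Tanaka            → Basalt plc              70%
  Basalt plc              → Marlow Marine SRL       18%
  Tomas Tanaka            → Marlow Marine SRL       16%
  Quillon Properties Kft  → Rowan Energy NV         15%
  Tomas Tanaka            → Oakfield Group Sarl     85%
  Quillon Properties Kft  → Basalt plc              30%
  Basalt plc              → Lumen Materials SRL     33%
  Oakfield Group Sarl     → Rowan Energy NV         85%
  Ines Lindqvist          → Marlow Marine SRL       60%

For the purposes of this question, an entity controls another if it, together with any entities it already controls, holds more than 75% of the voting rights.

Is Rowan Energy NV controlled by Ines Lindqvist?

No

Ines holds 76% of Quillon, so Ines controls Quillon.
In Rowan, Ines's side holds only 15%, not > 75%.
So Ines does not control Rowan.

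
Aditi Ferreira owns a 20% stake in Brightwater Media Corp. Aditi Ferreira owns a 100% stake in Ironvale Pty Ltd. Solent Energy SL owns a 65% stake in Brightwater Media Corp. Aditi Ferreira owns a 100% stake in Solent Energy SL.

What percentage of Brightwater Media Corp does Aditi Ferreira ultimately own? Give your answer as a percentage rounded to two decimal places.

Aditi reaches Brightwater along 2 paths.
Via Solent: 100% × 65% = 65%.
Direct stake: 20% = 20%.
Total: 65% + 20% = 85%.
Rounded: 85.00%.

85.00%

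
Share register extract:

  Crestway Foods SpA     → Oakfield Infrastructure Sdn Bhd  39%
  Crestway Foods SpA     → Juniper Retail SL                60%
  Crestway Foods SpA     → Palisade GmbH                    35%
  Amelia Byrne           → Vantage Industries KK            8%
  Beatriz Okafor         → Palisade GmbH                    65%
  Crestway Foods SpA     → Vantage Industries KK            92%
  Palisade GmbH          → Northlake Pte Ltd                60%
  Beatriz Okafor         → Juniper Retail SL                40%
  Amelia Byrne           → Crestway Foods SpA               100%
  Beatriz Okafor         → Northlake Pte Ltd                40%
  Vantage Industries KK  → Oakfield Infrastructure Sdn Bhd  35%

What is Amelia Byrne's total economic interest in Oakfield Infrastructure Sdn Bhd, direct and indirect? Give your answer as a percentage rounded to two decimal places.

Amelia reaches Oakfield along 3 paths.
Via Vantage: 8% × 35% = 2.8%.
Via Crestway → Vantage: 100% × 92% × 35% = 32.2%.
Via Crestway: 100% × 39% = 39%.
Total: 2.8% + 32.2% + 39% = 74%.
Rounded: 74.00%.

74.00%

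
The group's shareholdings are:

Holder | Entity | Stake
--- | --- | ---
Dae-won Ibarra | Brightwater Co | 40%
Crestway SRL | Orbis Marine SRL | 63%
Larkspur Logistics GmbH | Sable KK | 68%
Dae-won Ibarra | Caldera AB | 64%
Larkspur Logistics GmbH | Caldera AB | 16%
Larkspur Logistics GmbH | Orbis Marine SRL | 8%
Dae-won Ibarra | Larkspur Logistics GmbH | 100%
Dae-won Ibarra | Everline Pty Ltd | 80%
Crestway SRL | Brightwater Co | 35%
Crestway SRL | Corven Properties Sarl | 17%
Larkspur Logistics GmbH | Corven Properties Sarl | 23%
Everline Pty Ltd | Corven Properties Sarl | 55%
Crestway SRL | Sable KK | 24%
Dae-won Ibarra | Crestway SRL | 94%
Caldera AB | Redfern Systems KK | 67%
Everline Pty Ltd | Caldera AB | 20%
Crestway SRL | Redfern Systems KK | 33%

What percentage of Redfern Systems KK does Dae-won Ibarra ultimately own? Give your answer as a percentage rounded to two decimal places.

Dae-won reaches Redfern along 4 paths.
Via Everline → Caldera: 80% × 20% × 67% = 10.72%.
Via Caldera: 64% × 67% = 42.88%.
Via Larkspur → Caldera: 100% × 16% × 67% = 10.72%.
Via Crestway: 94% × 33% = 31.02%.
Total: 10.72% + 42.88% + 10.72% + 31.02% = 95.34%.

95.34%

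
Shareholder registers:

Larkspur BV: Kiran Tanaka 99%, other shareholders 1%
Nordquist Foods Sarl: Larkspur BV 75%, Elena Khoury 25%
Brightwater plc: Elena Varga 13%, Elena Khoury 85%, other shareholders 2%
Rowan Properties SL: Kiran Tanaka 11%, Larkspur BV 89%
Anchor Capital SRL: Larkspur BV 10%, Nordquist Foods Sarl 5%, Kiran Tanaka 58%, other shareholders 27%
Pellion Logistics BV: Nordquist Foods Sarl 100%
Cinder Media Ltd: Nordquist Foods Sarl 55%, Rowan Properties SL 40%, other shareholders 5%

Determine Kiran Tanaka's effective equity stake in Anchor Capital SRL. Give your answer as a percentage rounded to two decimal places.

71.61%

Kiran reaches Anchor along 3 paths.
Via Larkspur: 99% × 10% = 9.9%.
Via Larkspur → Nordquist: 99% × 75% × 5% = 3.7125%.
Direct stake: 58% = 58%.
Total: 9.9% + 3.7125% + 58% = 71.6125%.
Rounded: 71.61%.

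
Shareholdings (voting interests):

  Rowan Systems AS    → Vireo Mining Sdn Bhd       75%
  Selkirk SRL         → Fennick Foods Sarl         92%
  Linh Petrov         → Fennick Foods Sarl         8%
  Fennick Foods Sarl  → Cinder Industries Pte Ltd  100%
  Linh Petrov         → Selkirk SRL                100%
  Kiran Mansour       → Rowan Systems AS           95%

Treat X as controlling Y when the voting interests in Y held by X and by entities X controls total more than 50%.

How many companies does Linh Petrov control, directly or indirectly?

3

Linh holds 100% of Selkirk, so Linh controls Selkirk.
Selkirk and Linh together hold 92% + 8% = 100% of Fennick, so Linh controls Fennick.
Fennick holds 100% of Cinder, so Linh controls Cinder.
No other company's threshold is met.
Linh controls 3 companies.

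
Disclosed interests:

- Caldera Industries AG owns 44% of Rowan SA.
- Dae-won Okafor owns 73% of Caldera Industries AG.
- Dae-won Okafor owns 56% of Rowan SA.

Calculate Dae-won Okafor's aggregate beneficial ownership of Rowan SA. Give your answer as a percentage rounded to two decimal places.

Dae-won reaches Rowan along 2 paths.
Direct stake: 56% = 56%.
Via Caldera: 73% × 44% = 32.12%.
Total: 56% + 32.12% = 88.12%.

88.12%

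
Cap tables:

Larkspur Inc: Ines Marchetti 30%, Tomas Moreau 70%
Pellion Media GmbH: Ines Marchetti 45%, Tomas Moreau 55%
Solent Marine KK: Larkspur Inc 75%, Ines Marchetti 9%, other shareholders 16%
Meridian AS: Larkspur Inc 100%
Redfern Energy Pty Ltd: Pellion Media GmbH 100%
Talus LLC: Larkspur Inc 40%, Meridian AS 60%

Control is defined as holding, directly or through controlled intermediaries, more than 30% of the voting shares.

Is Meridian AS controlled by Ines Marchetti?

Ines holds 45% of Pellion, so Ines controls Pellion.
Pellion holds 100% of Redfern, so Ines controls Redfern.
Neither Ines nor any entity Ines controls holds any voting interest in Meridian.
So Ines does not control Meridian.

No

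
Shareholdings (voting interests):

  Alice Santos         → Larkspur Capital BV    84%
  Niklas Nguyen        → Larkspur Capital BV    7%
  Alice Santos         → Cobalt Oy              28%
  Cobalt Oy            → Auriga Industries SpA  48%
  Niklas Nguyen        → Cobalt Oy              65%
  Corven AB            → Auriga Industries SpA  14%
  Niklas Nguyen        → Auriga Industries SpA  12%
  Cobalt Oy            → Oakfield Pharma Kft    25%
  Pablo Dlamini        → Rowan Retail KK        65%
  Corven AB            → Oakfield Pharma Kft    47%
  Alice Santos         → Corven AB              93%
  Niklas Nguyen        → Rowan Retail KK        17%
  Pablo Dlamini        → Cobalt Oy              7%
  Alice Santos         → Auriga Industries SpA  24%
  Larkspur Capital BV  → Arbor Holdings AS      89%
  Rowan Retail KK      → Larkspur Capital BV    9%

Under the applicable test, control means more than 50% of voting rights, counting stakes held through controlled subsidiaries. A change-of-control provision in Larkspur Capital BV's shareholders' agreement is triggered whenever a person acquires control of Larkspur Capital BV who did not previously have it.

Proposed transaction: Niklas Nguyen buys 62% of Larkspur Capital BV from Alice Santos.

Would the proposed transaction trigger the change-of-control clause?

Yes

The purchase adds only to Niklas's holdings (Alice's stake shrinks), so Niklas is the only person who could newly come to control Larkspur.
Niklas holds 65% of Cobalt, so Niklas controls Cobalt.
Niklas and Cobalt together hold 12% + 48% = 60% of Auriga, so Niklas controls Auriga.
In Larkspur, Niklas's side holds only 7%, not > 50%.
So before the transaction, Niklas does not control Larkspur.
After the purchase, Niklas's direct stake in Larkspur rises to 7% + 62% = 69%, and Alice's stake falls to 22%.
Niklas holds 69% of Larkspur, so Niklas controls Larkspur.
Niklas did not control Larkspur before and does after, so the clause is triggered.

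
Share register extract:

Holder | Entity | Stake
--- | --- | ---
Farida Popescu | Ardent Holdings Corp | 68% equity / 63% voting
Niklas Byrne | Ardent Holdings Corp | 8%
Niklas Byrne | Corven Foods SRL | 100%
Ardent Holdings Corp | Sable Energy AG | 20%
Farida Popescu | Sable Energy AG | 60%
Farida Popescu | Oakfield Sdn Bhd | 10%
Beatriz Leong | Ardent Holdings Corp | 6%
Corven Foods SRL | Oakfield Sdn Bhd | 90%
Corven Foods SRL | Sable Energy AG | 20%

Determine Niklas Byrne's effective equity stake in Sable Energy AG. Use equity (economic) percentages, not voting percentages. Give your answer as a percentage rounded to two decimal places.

21.60%

Niklas reaches Sable along 2 paths.
Via Corven: 100% × 20% = 20%.
Via Ardent: 8% × 20% = 1.6%.
Total: 20% + 1.6% = 21.6%.
Rounded: 21.60%.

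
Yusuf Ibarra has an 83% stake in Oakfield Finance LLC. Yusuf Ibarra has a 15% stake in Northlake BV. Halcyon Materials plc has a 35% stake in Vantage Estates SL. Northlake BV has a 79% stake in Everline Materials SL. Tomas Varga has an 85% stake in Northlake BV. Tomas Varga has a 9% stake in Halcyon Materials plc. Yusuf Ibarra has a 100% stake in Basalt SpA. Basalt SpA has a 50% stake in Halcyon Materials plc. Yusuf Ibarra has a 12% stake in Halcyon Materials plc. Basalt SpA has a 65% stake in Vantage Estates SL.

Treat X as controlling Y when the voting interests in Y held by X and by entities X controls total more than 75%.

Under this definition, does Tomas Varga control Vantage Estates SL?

Tomas holds 85% of Northlake, so Tomas controls Northlake.
Northlake holds 79% of Everline, so Tomas controls Everline.
Neither Tomas nor any entity Tomas controls holds any voting interest in Vantage.
So Tomas does not control Vantage.

No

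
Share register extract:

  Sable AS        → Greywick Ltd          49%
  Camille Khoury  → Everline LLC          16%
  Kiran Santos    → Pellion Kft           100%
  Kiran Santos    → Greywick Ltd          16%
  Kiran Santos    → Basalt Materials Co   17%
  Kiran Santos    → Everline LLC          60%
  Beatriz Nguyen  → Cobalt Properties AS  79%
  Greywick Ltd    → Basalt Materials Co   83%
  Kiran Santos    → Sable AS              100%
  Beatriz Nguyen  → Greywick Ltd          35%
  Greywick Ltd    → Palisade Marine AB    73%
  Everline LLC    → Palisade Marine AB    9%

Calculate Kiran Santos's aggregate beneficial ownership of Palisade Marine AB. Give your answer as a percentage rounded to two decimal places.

52.85%

Kiran reaches Palisade along 3 paths.
Via Everline: 60% × 9% = 5.4%.
Via Sable → Greywick: 100% × 49% × 73% = 35.77%.
Via Greywick: 16% × 73% = 11.68%.
Total: 5.4% + 35.77% + 11.68% = 52.85%.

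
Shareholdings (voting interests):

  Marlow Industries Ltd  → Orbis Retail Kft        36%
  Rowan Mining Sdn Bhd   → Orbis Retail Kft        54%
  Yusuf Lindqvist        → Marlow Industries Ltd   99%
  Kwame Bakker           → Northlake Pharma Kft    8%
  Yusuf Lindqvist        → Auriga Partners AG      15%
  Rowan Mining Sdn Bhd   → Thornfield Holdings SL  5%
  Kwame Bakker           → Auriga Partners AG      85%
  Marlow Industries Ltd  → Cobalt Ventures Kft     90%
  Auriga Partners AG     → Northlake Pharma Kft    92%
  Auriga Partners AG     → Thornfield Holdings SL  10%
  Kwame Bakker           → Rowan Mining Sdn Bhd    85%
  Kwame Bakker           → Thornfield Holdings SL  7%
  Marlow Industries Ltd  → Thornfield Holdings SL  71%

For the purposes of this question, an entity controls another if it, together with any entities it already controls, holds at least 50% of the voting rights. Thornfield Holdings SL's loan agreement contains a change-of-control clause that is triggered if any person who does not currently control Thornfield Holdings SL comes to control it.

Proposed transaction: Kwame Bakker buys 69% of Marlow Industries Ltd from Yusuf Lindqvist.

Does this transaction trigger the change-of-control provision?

Yes

The purchase adds only to Kwame's holdings (Yusuf's stake shrinks), so Kwame is the only person who could newly come to control Thornfield.
Kwame holds 85% of Auriga, so Kwame controls Auriga.
Kwame holds 85% of Rowan, so Kwame controls Rowan.
Rowan holds 54% of Orbis, so Kwame controls Orbis.
Kwame and Auriga together hold 8% + 92% = 100% of Northlake, so Kwame controls Northlake.
In Thornfield, Kwame's side holds only 5% + 7% + 10% = 22%, not ≥ 50%.
So before the transaction, Kwame does not control Thornfield.
After the purchase, Kwame holds 69% of Marlow directly, and Yusuf's stake falls to 30%.
Kwame holds 69% of Marlow, so Kwame controls Marlow.
Marlow and Rowan and Kwame and Auriga together hold 71% + 5% + 7% + 10% = 93% of Thornfield, so Kwame controls Thornfield.
Kwame did not control Thornfield before and does after, so the clause is triggered.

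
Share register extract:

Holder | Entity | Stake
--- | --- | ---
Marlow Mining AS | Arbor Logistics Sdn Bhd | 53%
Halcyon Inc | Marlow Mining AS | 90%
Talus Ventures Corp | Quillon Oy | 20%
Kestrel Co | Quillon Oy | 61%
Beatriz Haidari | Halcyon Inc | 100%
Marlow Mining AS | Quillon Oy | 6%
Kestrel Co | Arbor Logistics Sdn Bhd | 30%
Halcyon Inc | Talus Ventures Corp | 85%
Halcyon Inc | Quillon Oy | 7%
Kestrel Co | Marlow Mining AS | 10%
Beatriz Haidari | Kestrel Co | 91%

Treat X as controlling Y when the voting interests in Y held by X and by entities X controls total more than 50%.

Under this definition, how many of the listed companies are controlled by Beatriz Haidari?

6

Beatriz holds 100% of Halcyon, so Beatriz controls Halcyon.
Halcyon holds 85% of Talus, so Beatriz controls Talus.
Beatriz holds 91% of Kestrel, so Beatriz controls Kestrel.
Halcyon and Kestrel together hold 90% + 10% = 100% of Marlow, so Beatriz controls Marlow.
Kestrel and Marlow together hold 30% + 53% = 83% of Arbor, so Beatriz controls Arbor.
Halcyon and Kestrel and Marlow and Talus together hold 7% + 61% + 6% + 20% = 94% of Quillon, so Beatriz controls Quillon.
Beatriz controls 6 companies.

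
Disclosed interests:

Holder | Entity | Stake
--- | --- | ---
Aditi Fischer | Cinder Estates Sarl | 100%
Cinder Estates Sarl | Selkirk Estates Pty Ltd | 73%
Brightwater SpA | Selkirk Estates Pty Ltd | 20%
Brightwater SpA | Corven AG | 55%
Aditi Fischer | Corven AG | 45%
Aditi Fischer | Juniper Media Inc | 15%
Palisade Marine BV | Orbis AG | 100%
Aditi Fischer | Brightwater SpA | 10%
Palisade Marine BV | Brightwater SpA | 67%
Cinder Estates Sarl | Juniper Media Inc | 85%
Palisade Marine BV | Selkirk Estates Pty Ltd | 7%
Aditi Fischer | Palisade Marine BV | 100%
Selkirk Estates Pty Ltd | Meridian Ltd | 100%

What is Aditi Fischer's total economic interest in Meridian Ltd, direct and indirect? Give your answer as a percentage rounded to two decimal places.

95.40%

Aditi reaches Meridian along 4 paths.
Via Palisade → Selkirk: 100% × 7% × 100% = 7%.
Via Brightwater → Selkirk: 10% × 20% × 100% = 2%.
Via Palisade → Brightwater → Selkirk: 100% × 67% × 20% × 100% = 13.4%.
Via Cinder → Selkirk: 100% × 73% × 100% = 73%.
Total: 7% + 2% + 13.4% + 73% = 95.4%.
Rounded: 95.40%.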